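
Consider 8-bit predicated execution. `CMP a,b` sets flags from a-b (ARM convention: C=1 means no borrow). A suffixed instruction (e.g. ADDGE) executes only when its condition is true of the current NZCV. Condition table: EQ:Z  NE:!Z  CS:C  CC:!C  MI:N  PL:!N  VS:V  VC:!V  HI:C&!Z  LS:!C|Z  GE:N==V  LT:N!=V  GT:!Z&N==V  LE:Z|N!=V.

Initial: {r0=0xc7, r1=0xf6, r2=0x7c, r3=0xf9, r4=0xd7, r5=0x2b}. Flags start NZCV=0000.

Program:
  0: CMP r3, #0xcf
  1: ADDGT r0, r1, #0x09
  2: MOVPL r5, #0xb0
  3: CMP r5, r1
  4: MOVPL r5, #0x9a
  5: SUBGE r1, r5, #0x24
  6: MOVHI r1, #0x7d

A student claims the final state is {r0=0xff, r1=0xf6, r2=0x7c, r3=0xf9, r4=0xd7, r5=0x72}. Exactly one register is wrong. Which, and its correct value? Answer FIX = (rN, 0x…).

[0] flags=0010 → (cmp)
[1] flags=0010 GT?T → r0=0xff
[2] flags=0010 PL?T → r5=0xb0
[3] flags=1000 → (cmp)
[4] flags=1000 PL?F → skip
[5] flags=1000 GE?F → skip
[6] flags=1000 HI?F → skip

FIX = (r5, 0xb0)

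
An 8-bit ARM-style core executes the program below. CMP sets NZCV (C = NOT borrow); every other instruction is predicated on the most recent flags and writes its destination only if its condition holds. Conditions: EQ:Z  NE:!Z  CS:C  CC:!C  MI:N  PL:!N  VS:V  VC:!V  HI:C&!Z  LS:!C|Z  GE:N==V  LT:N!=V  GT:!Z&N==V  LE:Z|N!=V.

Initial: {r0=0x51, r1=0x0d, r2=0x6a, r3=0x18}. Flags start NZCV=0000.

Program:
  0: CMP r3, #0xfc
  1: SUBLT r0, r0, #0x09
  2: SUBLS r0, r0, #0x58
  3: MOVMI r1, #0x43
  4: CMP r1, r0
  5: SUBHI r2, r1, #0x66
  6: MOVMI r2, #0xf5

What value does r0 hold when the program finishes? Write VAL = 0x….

VAL = 0xf9

0: ✓ CMP  NZCV=0000
1: · SUBLT
2: ✓ SUBLS  r0←0xf9
3: · MOVMI
4: ✓ CMP  NZCV=0000
5: · SUBHI
6: · MOVMI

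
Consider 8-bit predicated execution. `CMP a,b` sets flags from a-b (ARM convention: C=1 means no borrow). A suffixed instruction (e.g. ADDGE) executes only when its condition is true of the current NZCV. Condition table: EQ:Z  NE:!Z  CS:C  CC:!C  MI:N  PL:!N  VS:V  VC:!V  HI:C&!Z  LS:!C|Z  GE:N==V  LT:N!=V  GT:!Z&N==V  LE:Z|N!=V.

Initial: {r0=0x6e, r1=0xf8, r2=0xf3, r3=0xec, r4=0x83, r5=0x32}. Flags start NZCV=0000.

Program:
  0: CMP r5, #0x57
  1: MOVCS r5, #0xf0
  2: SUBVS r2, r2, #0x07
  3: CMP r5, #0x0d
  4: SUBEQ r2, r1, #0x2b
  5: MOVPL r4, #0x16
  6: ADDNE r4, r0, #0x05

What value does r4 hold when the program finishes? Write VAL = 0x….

[0] flags=1000 → (cmp)
[1] flags=1000 CS?F → skip
[2] flags=1000 VS?F → skip
[3] flags=0010 → (cmp)
[4] flags=0010 EQ?F → skip
[5] flags=0010 PL?T → r4=0x16
[6] flags=0010 NE?T → r4=0x73

VAL = 0x73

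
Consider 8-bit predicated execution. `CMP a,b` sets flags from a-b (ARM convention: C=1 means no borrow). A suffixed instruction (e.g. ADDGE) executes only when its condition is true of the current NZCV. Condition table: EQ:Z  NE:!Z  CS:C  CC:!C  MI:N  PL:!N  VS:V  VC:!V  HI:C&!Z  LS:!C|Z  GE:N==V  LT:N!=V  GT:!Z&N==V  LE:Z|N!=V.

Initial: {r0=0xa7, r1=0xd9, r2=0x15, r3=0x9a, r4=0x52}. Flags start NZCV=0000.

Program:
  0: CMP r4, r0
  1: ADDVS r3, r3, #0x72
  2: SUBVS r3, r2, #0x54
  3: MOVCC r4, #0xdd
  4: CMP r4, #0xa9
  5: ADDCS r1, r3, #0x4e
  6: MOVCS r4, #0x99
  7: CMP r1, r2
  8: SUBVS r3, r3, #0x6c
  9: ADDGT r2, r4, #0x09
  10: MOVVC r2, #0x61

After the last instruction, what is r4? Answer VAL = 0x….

[0] flags=1001 → (cmp)
[1] flags=1001 VS?T → r3=0x0c
[2] flags=1001 VS?T → r3=0xc1
[3] flags=1001 CC?T → r4=0xdd
[4] flags=0010 → (cmp)
[5] flags=0010 CS?T → r1=0x0f
[6] flags=0010 CS?T → r4=0x99
[7] flags=1000 → (cmp)
[8] flags=1000 VS?F → skip
[9] flags=1000 GT?F → skip
[10] flags=1000 VC?T → r2=0x61

VAL = 0x99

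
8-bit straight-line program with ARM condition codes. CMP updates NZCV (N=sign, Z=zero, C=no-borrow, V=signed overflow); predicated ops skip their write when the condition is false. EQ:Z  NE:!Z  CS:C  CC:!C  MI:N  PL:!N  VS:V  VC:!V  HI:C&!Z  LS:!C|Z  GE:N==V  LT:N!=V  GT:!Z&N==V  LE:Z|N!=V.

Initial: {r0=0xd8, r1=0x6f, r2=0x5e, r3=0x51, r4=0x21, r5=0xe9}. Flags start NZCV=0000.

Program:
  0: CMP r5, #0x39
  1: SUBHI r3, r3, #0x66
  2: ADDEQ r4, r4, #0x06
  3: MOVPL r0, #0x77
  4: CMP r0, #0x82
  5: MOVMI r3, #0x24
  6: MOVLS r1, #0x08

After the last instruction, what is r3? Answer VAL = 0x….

[0] flags=1010 → (cmp)
[1] flags=1010 HI?T → r3=0xeb
[2] flags=1010 EQ?F → skip
[3] flags=1010 PL?F → skip
[4] flags=0010 → (cmp)
[5] flags=0010 MI?F → skip
[6] flags=0010 LS?F → skip

VAL = 0xeb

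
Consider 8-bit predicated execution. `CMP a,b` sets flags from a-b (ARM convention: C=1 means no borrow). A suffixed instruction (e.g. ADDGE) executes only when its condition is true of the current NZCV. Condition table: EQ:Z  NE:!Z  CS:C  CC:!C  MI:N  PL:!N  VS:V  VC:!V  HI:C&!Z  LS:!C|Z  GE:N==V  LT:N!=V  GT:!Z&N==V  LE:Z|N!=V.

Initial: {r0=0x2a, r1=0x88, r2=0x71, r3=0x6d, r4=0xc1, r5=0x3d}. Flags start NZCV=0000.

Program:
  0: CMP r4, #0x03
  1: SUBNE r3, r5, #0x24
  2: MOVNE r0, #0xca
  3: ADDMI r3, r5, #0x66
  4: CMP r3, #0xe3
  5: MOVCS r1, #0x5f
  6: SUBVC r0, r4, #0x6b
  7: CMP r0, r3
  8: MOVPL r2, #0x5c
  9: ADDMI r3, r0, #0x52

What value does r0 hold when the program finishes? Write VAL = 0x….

VAL = 0x56

0: ✓ CMP  NZCV=1010
1: ✓ SUBNE  r3←0x19
2: ✓ MOVNE  r0←0xca
3: ✓ ADDMI  r3←0xa3
4: ✓ CMP  NZCV=1000
5: · MOVCS
6: ✓ SUBVC  r0←0x56
7: ✓ CMP  NZCV=1001
8: · MOVPL
9: ✓ ADDMI  r3←0xa8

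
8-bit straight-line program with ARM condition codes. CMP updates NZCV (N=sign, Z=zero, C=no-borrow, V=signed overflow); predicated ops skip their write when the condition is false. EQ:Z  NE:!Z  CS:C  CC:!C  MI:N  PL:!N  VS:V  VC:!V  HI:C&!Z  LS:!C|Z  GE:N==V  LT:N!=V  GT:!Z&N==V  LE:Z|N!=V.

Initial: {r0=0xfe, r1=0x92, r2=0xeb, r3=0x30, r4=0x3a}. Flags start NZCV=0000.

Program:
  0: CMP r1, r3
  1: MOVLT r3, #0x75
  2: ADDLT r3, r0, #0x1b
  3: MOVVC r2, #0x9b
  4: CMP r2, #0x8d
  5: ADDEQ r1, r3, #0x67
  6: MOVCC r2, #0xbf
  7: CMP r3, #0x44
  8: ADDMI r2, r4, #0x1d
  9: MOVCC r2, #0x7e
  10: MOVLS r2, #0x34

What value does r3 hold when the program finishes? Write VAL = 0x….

0: ✓ CMP  NZCV=0011
1: ✓ MOVLT  r3←0x75
2: ✓ ADDLT  r3←0x19
3: · MOVVC
4: ✓ CMP  NZCV=0010
5: · ADDEQ
6: · MOVCC
7: ✓ CMP  NZCV=1000
8: ✓ ADDMI  r2←0x57
9: ✓ MOVCC  r2←0x7e
10: ✓ MOVLS  r2←0x34

VAL = 0x19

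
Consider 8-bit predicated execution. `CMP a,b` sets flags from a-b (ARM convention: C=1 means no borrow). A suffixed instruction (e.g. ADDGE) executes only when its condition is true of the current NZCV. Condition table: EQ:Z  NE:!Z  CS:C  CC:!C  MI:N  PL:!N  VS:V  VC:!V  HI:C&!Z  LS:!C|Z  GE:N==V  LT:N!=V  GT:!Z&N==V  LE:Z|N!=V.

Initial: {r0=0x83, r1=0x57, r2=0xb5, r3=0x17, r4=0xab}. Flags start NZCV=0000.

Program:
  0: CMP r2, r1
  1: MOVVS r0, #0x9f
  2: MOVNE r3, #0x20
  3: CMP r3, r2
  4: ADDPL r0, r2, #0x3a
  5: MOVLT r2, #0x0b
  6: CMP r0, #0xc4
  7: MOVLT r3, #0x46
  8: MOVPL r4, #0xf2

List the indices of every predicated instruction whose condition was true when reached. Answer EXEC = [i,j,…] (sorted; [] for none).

0: ✓ CMP  NZCV=0011
1: ✓ MOVVS  r0←0x9f
2: ✓ MOVNE  r3←0x20
3: ✓ CMP  NZCV=0000
4: ✓ ADDPL  r0←0xef
5: · MOVLT
6: ✓ CMP  NZCV=0010
7: · MOVLT
8: ✓ MOVPL  r4←0xf2

EXEC = [1,2,4,8]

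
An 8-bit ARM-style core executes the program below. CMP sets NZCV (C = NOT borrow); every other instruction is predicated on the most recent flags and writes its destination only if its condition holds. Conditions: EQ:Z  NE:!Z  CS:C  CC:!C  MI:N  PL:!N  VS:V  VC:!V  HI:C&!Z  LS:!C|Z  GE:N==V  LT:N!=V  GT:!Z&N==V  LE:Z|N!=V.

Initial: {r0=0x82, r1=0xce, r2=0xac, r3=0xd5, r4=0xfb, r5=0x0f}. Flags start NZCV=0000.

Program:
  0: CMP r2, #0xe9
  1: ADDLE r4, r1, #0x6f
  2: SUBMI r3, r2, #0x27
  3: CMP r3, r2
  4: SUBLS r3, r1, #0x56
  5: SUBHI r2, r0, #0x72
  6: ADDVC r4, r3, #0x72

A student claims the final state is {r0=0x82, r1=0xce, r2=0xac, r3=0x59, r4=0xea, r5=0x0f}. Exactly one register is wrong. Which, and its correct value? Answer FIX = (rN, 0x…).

FIX = (r3, 0x78)

0: ✓ CMP  NZCV=1000
1: ✓ ADDLE  r4←0x3d
2: ✓ SUBMI  r3←0x85
3: ✓ CMP  NZCV=1000
4: ✓ SUBLS  r3←0x78
5: · SUBHI
6: ✓ ADDVC  r4←0xea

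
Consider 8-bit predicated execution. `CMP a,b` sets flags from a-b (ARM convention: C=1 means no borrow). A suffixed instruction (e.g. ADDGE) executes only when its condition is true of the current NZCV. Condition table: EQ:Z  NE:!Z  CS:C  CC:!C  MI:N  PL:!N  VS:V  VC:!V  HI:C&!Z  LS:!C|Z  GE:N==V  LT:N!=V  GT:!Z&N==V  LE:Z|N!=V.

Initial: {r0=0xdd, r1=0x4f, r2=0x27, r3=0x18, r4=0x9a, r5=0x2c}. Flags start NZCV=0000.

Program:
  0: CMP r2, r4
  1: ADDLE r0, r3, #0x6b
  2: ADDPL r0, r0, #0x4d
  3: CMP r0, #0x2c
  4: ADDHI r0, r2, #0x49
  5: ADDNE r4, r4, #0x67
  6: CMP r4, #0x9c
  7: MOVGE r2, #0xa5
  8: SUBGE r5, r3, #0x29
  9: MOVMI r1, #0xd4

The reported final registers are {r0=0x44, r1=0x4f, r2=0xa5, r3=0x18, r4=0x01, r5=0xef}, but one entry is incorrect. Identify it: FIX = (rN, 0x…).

FIX = (r0, 0x70)

0: ✓ CMP  NZCV=1001
1: · ADDLE
2: · ADDPL
3: ✓ CMP  NZCV=1010
4: ✓ ADDHI  r0←0x70
5: ✓ ADDNE  r4←0x01
6: ✓ CMP  NZCV=0000
7: ✓ MOVGE  r2←0xa5
8: ✓ SUBGE  r5←0xef
9: · MOVMI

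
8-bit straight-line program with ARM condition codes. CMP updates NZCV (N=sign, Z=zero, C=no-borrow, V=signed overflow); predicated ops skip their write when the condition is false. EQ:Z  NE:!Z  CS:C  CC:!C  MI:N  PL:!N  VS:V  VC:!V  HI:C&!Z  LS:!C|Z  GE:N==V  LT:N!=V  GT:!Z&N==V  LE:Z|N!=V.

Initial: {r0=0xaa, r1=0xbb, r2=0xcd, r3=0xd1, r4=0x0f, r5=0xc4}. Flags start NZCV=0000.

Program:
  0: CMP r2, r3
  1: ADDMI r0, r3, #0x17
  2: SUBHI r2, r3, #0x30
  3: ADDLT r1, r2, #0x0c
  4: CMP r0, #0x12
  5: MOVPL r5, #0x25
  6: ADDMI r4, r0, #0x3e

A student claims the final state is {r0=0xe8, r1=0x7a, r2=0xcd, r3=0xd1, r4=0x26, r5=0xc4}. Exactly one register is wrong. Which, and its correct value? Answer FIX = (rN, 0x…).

FIX = (r1, 0xd9)

[0] flags=1000 → (cmp)
[1] flags=1000 MI?T → r0=0xe8
[2] flags=1000 HI?F → skip
[3] flags=1000 LT?T → r1=0xd9
[4] flags=1010 → (cmp)
[5] flags=1010 PL?F → skip
[6] flags=1010 MI?T → r4=0x26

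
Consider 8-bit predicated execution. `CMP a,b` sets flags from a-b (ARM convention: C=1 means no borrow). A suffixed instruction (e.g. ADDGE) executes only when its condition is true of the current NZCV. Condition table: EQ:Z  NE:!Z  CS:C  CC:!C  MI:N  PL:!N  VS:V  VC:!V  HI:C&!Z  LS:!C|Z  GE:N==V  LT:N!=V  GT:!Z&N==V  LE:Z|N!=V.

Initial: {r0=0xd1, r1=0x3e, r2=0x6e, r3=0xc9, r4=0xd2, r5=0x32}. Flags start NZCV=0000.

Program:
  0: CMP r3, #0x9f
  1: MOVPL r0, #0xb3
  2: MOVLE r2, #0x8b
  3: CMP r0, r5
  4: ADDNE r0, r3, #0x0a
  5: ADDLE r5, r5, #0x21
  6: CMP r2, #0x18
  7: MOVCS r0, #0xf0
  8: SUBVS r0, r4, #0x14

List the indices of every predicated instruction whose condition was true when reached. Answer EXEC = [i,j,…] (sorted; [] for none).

EXEC = [1,4,5,7]

[0] flags=0010 → (cmp)
[1] flags=0010 PL?T → r0=0xb3
[2] flags=0010 LE?F → skip
[3] flags=1010 → (cmp)
[4] flags=1010 NE?T → r0=0xd3
[5] flags=1010 LE?T → r5=0x53
[6] flags=0010 → (cmp)
[7] flags=0010 CS?T → r0=0xf0
[8] flags=0010 VS?F → skip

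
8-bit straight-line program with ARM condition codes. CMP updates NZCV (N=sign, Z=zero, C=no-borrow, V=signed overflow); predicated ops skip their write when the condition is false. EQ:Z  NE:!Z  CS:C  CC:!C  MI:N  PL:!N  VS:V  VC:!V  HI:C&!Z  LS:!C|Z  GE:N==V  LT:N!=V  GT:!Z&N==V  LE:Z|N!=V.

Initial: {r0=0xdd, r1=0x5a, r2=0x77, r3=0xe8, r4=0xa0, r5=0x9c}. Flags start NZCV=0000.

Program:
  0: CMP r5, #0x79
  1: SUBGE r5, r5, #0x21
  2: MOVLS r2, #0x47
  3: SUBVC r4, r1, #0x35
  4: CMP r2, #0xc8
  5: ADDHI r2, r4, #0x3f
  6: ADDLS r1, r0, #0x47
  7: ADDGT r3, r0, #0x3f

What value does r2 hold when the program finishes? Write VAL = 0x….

[0] flags=0011 → (cmp)
[1] flags=0011 GE?F → skip
[2] flags=0011 LS?F → skip
[3] flags=0011 VC?F → skip
[4] flags=1001 → (cmp)
[5] flags=1001 HI?F → skip
[6] flags=1001 LS?T → r1=0x24
[7] flags=1001 GT?T → r3=0x1c

VAL = 0x77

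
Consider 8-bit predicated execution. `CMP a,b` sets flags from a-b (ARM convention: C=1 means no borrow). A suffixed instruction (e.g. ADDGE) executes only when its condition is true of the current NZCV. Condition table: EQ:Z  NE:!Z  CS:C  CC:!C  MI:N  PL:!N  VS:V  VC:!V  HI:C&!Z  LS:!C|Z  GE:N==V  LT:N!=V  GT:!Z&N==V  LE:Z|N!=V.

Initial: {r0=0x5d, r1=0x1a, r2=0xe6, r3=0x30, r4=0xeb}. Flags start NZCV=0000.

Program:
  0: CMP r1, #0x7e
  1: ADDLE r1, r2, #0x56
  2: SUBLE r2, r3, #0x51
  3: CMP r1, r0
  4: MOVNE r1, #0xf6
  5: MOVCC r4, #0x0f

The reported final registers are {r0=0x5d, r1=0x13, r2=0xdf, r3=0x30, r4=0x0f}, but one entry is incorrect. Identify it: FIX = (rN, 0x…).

[0] flags=1000 → (cmp)
[1] flags=1000 LE?T → r1=0x3c
[2] flags=1000 LE?T → r2=0xdf
[3] flags=1000 → (cmp)
[4] flags=1000 NE?T → r1=0xf6
[5] flags=1000 CC?T → r4=0x0f

FIX = (r1, 0xf6)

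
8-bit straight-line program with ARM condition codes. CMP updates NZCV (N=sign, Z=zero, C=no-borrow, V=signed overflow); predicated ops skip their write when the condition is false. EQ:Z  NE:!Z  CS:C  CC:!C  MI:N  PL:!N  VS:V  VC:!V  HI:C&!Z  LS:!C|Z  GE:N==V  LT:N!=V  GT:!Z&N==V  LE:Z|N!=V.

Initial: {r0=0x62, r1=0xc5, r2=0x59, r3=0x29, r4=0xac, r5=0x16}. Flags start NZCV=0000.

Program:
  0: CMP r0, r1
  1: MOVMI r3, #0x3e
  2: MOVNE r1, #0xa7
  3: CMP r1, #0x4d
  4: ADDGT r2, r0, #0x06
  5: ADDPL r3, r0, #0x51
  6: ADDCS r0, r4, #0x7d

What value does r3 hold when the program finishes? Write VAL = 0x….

[0] flags=1001 → (cmp)
[1] flags=1001 MI?T → r3=0x3e
[2] flags=1001 NE?T → r1=0xa7
[3] flags=0011 → (cmp)
[4] flags=0011 GT?F → skip
[5] flags=0011 PL?T → r3=0xb3
[6] flags=0011 CS?T → r0=0x29

VAL = 0xb3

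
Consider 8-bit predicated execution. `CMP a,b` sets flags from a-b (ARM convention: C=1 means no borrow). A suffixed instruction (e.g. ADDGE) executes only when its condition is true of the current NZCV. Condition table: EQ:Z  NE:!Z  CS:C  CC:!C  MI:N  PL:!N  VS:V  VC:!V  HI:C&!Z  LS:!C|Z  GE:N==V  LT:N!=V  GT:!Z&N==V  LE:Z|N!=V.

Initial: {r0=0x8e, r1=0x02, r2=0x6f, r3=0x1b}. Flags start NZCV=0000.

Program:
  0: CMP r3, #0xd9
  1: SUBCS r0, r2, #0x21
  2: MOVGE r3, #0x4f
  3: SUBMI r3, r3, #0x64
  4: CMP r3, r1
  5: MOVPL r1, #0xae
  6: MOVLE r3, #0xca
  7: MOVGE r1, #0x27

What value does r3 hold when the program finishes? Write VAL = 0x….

VAL = 0x4f

[0] flags=0000 → (cmp)
[1] flags=0000 CS?F → skip
[2] flags=0000 GE?T → r3=0x4f
[3] flags=0000 MI?F → skip
[4] flags=0010 → (cmp)
[5] flags=0010 PL?T → r1=0xae
[6] flags=0010 LE?F → skip
[7] flags=0010 GE?T → r1=0x27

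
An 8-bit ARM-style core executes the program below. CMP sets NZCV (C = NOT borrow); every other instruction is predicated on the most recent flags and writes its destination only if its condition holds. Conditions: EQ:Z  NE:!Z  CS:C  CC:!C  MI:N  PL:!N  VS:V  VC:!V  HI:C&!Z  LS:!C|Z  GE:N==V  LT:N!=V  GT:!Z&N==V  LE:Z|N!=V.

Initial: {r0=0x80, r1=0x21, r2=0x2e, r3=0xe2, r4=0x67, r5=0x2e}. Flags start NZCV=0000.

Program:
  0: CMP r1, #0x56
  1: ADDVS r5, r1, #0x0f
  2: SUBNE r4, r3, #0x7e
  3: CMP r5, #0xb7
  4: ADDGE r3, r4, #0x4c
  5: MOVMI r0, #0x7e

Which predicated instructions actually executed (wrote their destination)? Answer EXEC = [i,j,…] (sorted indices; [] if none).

EXEC = [2,4]

0: ✓ CMP  NZCV=1000
1: · ADDVS
2: ✓ SUBNE  r4←0x64
3: ✓ CMP  NZCV=0000
4: ✓ ADDGE  r3←0xb0
5: · MOVMI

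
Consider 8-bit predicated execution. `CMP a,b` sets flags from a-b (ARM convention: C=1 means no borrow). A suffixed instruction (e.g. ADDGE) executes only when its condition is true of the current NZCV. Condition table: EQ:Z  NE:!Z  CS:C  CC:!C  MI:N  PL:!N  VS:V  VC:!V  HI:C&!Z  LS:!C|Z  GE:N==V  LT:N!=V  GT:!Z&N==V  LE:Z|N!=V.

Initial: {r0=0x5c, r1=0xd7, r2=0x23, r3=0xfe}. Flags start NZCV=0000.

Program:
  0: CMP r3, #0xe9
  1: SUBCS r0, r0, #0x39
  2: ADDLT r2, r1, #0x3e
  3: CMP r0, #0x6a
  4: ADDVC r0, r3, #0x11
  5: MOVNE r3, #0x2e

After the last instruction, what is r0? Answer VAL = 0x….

[0] flags=0010 → (cmp)
[1] flags=0010 CS?T → r0=0x23
[2] flags=0010 LT?F → skip
[3] flags=1000 → (cmp)
[4] flags=1000 VC?T → r0=0x0f
[5] flags=1000 NE?T → r3=0x2e

VAL = 0x0f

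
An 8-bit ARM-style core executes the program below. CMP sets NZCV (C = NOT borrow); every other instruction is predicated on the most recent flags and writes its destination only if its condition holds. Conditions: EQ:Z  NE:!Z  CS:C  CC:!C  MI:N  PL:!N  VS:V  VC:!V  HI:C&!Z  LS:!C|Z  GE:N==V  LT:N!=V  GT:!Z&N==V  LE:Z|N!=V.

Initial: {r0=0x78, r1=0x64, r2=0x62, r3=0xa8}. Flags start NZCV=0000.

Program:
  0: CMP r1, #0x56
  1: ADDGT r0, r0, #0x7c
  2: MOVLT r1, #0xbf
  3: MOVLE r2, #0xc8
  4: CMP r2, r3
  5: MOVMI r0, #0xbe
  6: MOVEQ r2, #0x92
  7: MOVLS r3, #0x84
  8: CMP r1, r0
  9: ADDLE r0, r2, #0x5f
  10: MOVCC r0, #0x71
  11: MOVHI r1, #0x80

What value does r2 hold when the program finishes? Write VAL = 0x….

[0] flags=0010 → (cmp)
[1] flags=0010 GT?T → r0=0xf4
[2] flags=0010 LT?F → skip
[3] flags=0010 LE?F → skip
[4] flags=1001 → (cmp)
[5] flags=1001 MI?T → r0=0xbe
[6] flags=1001 EQ?F → skip
[7] flags=1001 LS?T → r3=0x84
[8] flags=1001 → (cmp)
[9] flags=1001 LE?F → skip
[10] flags=1001 CC?T → r0=0x71
[11] flags=1001 HI?F → skip

VAL = 0x62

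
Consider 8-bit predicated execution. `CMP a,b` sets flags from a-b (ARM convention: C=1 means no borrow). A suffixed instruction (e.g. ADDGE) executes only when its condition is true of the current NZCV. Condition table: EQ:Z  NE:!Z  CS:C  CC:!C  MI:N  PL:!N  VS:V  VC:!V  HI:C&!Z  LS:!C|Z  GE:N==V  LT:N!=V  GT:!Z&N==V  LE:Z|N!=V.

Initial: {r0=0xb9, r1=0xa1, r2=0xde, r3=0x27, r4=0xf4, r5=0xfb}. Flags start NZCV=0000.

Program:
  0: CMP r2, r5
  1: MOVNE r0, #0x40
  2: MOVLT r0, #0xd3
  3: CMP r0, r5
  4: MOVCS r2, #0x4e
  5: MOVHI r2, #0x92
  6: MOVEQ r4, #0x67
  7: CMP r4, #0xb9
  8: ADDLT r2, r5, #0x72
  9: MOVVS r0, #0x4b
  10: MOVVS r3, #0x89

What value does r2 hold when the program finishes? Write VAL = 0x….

VAL = 0xde

0: ✓ CMP  NZCV=1000
1: ✓ MOVNE  r0←0x40
2: ✓ MOVLT  r0←0xd3
3: ✓ CMP  NZCV=1000
4: · MOVCS
5: · MOVHI
6: · MOVEQ
7: ✓ CMP  NZCV=0010
8: · ADDLT
9: · MOVVS
10: · MOVVS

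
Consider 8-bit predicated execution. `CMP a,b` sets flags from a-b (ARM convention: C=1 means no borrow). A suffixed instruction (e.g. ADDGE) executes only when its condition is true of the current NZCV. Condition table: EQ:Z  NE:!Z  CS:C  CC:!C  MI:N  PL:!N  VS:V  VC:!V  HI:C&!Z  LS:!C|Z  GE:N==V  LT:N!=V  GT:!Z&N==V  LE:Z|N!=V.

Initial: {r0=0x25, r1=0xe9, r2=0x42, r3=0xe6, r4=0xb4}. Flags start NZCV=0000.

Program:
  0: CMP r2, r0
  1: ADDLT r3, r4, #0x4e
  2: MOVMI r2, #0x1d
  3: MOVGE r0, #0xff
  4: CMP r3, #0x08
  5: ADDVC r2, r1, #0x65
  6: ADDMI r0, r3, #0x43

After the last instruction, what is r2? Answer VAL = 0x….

VAL = 0x4e

0: ✓ CMP  NZCV=0010
1: · ADDLT
2: · MOVMI
3: ✓ MOVGE  r0←0xff
4: ✓ CMP  NZCV=1010
5: ✓ ADDVC  r2←0x4e
6: ✓ ADDMI  r0←0x29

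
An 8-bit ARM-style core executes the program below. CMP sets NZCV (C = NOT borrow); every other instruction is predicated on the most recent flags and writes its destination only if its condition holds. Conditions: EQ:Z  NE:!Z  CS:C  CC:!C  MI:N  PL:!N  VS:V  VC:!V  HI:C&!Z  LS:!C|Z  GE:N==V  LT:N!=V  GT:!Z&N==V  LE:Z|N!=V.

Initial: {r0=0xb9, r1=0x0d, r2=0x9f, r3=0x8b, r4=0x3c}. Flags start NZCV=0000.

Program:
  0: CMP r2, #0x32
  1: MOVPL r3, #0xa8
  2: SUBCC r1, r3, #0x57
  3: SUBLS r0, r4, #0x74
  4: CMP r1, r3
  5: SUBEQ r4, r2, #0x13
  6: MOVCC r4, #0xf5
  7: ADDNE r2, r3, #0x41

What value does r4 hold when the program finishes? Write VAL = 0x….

[0] flags=0011 → (cmp)
[1] flags=0011 PL?T → r3=0xa8
[2] flags=0011 CC?F → skip
[3] flags=0011 LS?F → skip
[4] flags=0000 → (cmp)
[5] flags=0000 EQ?F → skip
[6] flags=0000 CC?T → r4=0xf5
[7] flags=0000 NE?T → r2=0xe9

VAL = 0xf5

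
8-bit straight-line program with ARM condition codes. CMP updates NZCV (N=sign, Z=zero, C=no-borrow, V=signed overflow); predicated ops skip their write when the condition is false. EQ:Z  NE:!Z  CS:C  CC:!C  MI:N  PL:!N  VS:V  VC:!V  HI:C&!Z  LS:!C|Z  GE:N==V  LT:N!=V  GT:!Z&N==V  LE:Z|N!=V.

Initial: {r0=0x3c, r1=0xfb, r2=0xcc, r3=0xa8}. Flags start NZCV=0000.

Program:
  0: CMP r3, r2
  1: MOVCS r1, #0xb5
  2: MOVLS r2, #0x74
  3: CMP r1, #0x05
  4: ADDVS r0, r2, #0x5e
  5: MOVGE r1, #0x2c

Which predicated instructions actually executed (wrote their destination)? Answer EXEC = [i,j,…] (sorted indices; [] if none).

EXEC = [2]

0: ✓ CMP  NZCV=1000
1: · MOVCS
2: ✓ MOVLS  r2←0x74
3: ✓ CMP  NZCV=1010
4: · ADDVS
5: · MOVGE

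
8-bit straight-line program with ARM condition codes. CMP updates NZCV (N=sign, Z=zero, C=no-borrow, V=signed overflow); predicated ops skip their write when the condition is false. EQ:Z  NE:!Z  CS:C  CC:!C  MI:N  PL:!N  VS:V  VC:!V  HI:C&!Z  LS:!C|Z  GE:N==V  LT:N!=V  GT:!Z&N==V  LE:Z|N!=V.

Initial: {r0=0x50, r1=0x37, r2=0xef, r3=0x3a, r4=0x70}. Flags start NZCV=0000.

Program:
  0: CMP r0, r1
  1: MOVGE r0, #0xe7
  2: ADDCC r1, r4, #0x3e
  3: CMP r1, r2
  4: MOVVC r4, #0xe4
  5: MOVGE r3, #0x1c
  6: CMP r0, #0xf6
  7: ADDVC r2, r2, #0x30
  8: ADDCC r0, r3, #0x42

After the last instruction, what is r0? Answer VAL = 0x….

[0] flags=0010 → (cmp)
[1] flags=0010 GE?T → r0=0xe7
[2] flags=0010 CC?F → skip
[3] flags=0000 → (cmp)
[4] flags=0000 VC?T → r4=0xe4
[5] flags=0000 GE?T → r3=0x1c
[6] flags=1000 → (cmp)
[7] flags=1000 VC?T → r2=0x1f
[8] flags=1000 CC?T → r0=0x5e

VAL = 0x5e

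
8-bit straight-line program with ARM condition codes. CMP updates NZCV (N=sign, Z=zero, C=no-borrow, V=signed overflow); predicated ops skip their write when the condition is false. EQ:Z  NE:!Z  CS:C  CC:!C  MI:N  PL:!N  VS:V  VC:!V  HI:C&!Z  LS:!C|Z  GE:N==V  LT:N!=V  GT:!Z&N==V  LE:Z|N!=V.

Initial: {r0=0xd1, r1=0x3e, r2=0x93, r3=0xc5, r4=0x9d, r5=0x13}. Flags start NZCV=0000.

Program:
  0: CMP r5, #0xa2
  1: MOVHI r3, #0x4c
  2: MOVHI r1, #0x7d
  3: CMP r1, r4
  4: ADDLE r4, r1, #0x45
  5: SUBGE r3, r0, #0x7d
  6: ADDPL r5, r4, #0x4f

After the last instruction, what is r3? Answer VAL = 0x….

[0] flags=0000 → (cmp)
[1] flags=0000 HI?F → skip
[2] flags=0000 HI?F → skip
[3] flags=1001 → (cmp)
[4] flags=1001 LE?F → skip
[5] flags=1001 GE?T → r3=0x54
[6] flags=1001 PL?F → skip

VAL = 0x54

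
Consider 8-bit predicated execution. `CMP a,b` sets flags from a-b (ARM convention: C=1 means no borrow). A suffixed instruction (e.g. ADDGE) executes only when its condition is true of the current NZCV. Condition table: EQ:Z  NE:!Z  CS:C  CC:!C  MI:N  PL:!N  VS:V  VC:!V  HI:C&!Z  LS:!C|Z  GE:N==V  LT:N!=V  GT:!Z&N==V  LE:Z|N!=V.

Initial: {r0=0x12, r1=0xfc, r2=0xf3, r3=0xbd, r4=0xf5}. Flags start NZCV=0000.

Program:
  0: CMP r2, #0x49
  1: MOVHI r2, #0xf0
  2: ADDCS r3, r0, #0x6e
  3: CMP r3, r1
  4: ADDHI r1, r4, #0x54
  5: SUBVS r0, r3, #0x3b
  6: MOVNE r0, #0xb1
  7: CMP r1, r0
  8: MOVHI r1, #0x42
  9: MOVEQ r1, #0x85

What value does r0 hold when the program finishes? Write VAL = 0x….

0: ✓ CMP  NZCV=1010
1: ✓ MOVHI  r2←0xf0
2: ✓ ADDCS  r3←0x80
3: ✓ CMP  NZCV=1000
4: · ADDHI
5: · SUBVS
6: ✓ MOVNE  r0←0xb1
7: ✓ CMP  NZCV=0010
8: ✓ MOVHI  r1←0x42
9: · MOVEQ

VAL = 0xb1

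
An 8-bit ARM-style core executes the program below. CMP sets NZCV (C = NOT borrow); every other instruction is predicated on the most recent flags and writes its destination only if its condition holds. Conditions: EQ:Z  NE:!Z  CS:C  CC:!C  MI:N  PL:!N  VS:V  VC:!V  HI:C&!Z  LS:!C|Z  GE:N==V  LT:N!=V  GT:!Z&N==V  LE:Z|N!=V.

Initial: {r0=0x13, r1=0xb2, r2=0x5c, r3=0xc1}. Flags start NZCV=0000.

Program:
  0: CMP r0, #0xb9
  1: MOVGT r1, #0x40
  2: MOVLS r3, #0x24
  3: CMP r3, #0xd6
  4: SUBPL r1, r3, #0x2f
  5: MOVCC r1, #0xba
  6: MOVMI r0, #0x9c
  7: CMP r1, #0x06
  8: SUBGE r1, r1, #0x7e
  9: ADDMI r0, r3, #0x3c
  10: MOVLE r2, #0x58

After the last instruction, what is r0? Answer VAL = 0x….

0: ✓ CMP  NZCV=0000
1: ✓ MOVGT  r1←0x40
2: ✓ MOVLS  r3←0x24
3: ✓ CMP  NZCV=0000
4: ✓ SUBPL  r1←0xf5
5: ✓ MOVCC  r1←0xba
6: · MOVMI
7: ✓ CMP  NZCV=1010
8: · SUBGE
9: ✓ ADDMI  r0←0x60
10: ✓ MOVLE  r2←0x58

VAL = 0x60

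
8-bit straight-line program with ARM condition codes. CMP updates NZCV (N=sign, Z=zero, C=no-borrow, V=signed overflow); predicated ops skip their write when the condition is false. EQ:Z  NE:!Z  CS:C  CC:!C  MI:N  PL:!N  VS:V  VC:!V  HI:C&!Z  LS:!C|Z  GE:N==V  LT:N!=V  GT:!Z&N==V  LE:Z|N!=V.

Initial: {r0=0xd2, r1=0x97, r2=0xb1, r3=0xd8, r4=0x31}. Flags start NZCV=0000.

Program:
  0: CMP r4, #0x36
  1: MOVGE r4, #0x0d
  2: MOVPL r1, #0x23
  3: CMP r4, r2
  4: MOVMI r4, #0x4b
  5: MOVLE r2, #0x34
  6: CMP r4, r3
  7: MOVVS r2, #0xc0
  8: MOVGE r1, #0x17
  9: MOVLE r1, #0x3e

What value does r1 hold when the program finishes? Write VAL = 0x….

VAL = 0x17

[0] flags=1000 → (cmp)
[1] flags=1000 GE?F → skip
[2] flags=1000 PL?F → skip
[3] flags=1001 → (cmp)
[4] flags=1001 MI?T → r4=0x4b
[5] flags=1001 LE?F → skip
[6] flags=0000 → (cmp)
[7] flags=0000 VS?F → skip
[8] flags=0000 GE?T → r1=0x17
[9] flags=0000 LE?F → skip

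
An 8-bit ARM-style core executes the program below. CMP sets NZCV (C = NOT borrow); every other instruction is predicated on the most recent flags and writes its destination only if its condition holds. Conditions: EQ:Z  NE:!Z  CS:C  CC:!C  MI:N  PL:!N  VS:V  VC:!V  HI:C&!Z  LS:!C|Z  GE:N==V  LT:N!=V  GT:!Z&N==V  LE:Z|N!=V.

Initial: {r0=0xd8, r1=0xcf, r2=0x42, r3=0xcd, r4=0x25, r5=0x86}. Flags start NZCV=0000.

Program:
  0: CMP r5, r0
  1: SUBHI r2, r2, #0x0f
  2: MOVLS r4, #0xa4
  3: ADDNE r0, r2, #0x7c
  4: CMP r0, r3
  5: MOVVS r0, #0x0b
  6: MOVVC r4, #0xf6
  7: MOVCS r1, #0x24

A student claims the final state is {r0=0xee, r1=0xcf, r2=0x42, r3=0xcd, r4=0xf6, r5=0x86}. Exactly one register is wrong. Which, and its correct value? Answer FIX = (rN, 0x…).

[0] flags=1000 → (cmp)
[1] flags=1000 HI?F → skip
[2] flags=1000 LS?T → r4=0xa4
[3] flags=1000 NE?T → r0=0xbe
[4] flags=1000 → (cmp)
[5] flags=1000 VS?F → skip
[6] flags=1000 VC?T → r4=0xf6
[7] flags=1000 CS?F → skip

FIX = (r0, 0xbe)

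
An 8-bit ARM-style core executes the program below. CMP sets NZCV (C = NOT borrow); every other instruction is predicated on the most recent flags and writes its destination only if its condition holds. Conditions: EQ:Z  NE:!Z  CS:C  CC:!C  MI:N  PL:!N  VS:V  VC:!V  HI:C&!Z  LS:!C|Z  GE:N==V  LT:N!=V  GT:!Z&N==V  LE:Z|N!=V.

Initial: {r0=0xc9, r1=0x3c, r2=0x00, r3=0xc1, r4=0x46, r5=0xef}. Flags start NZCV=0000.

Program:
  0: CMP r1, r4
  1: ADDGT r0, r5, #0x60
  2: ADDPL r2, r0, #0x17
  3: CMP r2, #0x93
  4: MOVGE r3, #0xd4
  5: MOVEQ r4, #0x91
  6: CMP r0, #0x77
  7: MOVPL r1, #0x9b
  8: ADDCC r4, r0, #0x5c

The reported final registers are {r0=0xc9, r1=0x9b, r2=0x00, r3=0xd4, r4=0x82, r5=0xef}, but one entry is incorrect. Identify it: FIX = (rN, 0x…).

FIX = (r4, 0x46)

[0] flags=1000 → (cmp)
[1] flags=1000 GT?F → skip
[2] flags=1000 PL?F → skip
[3] flags=0000 → (cmp)
[4] flags=0000 GE?T → r3=0xd4
[5] flags=0000 EQ?F → skip
[6] flags=0011 → (cmp)
[7] flags=0011 PL?T → r1=0x9b
[8] flags=0011 CC?F → skip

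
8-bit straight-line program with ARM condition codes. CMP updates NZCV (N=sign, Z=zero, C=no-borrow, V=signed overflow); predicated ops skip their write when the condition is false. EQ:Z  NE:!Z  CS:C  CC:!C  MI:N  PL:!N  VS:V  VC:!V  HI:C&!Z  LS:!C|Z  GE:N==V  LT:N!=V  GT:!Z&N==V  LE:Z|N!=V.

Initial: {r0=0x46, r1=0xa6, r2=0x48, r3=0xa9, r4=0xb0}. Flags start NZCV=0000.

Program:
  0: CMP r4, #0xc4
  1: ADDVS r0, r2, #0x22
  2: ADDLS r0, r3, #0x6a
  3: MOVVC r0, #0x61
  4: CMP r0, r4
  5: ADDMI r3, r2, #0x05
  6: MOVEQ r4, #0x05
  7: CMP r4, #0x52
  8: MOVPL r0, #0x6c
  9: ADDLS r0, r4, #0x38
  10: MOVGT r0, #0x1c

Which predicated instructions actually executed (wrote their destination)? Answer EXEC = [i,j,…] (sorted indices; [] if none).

0: ✓ CMP  NZCV=1000
1: · ADDVS
2: ✓ ADDLS  r0←0x13
3: ✓ MOVVC  r0←0x61
4: ✓ CMP  NZCV=1001
5: ✓ ADDMI  r3←0x4d
6: · MOVEQ
7: ✓ CMP  NZCV=0011
8: ✓ MOVPL  r0←0x6c
9: · ADDLS
10: · MOVGT

EXEC = [2,3,5,8]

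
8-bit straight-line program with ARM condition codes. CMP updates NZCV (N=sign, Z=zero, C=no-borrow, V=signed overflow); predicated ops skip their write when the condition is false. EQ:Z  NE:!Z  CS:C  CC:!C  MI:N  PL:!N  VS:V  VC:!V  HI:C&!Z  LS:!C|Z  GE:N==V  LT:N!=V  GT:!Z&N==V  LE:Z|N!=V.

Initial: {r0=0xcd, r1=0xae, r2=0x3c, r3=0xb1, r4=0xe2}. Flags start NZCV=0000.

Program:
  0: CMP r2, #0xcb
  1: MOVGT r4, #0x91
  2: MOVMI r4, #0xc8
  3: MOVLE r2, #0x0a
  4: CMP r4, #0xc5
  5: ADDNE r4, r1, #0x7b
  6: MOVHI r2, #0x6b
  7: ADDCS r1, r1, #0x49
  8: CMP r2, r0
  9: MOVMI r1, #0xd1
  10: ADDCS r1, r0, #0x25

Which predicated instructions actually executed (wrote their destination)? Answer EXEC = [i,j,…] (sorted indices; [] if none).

0: ✓ CMP  NZCV=0000
1: ✓ MOVGT  r4←0x91
2: · MOVMI
3: · MOVLE
4: ✓ CMP  NZCV=1000
5: ✓ ADDNE  r4←0x29
6: · MOVHI
7: · ADDCS
8: ✓ CMP  NZCV=0000
9: · MOVMI
10: · ADDCS

EXEC = [1,5]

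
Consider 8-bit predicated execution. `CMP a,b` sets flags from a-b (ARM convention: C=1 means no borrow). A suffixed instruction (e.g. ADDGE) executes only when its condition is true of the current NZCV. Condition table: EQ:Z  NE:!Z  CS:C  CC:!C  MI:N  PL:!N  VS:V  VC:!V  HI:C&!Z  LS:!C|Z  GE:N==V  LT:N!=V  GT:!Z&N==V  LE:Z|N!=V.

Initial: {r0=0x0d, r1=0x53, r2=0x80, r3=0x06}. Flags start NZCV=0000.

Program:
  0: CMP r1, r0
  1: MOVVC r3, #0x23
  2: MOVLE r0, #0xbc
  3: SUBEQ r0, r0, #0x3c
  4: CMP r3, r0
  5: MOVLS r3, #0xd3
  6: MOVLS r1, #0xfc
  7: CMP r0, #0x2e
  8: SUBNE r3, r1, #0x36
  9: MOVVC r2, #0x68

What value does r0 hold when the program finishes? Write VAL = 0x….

VAL = 0x0d

0: ✓ CMP  NZCV=0010
1: ✓ MOVVC  r3←0x23
2: · MOVLE
3: · SUBEQ
4: ✓ CMP  NZCV=0010
5: · MOVLS
6: · MOVLS
7: ✓ CMP  NZCV=1000
8: ✓ SUBNE  r3←0x1d
9: ✓ MOVVC  r2←0x68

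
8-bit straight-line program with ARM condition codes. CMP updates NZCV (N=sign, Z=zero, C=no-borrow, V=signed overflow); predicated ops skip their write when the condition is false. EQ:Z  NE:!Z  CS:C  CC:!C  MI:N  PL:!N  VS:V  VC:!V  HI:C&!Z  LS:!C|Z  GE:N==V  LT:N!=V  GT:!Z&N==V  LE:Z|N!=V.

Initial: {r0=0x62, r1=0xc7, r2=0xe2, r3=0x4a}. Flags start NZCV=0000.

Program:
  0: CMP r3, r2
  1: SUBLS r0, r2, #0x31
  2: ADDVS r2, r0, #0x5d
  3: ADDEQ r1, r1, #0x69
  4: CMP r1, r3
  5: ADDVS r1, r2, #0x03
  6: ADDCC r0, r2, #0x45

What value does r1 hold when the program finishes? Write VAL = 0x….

VAL = 0xe5

[0] flags=0000 → (cmp)
[1] flags=0000 LS?T → r0=0xb1
[2] flags=0000 VS?F → skip
[3] flags=0000 EQ?F → skip
[4] flags=0011 → (cmp)
[5] flags=0011 VS?T → r1=0xe5
[6] flags=0011 CC?F → skip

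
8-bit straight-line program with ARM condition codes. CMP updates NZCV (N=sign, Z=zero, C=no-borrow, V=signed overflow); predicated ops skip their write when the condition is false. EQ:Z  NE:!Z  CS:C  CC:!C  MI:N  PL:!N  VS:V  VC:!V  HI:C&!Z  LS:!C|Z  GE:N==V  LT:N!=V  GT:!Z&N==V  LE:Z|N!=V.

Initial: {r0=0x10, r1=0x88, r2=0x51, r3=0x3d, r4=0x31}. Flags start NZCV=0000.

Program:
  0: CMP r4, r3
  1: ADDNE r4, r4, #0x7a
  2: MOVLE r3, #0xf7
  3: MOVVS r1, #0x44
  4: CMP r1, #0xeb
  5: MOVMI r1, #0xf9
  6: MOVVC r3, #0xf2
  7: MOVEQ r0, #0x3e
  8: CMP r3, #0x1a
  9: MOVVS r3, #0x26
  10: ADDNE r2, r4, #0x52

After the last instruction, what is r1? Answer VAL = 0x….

VAL = 0xf9

0: ✓ CMP  NZCV=1000
1: ✓ ADDNE  r4←0xab
2: ✓ MOVLE  r3←0xf7
3: · MOVVS
4: ✓ CMP  NZCV=1000
5: ✓ MOVMI  r1←0xf9
6: ✓ MOVVC  r3←0xf2
7: · MOVEQ
8: ✓ CMP  NZCV=1010
9: · MOVVS
10: ✓ ADDNE  r2←0xfd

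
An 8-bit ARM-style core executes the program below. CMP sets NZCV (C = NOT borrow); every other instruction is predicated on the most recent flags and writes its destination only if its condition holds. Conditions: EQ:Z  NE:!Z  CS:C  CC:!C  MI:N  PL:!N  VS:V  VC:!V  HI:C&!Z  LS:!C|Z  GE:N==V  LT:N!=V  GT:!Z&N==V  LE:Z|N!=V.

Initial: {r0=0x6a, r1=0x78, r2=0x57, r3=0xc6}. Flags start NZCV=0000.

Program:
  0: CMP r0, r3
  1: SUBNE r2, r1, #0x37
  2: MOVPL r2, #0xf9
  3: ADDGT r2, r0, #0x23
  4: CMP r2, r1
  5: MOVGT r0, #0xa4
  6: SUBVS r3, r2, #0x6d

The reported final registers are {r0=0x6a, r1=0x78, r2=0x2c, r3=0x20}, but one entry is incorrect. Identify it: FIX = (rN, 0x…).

FIX = (r2, 0x8d)

[0] flags=1001 → (cmp)
[1] flags=1001 NE?T → r2=0x41
[2] flags=1001 PL?F → skip
[3] flags=1001 GT?T → r2=0x8d
[4] flags=0011 → (cmp)
[5] flags=0011 GT?F → skip
[6] flags=0011 VS?T → r3=0x20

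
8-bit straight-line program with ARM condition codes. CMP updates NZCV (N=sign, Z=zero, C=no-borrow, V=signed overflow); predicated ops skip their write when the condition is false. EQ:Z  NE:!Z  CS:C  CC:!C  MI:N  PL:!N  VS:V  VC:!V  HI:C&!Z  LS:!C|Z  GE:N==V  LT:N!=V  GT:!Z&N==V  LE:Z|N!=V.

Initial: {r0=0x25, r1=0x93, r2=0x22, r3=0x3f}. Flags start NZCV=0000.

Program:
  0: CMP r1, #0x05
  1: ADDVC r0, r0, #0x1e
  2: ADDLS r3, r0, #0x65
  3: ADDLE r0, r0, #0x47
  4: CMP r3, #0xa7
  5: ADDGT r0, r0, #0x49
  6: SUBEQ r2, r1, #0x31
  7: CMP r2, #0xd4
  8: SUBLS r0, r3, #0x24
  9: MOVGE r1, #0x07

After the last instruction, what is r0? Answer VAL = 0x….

VAL = 0x1b

[0] flags=1010 → (cmp)
[1] flags=1010 VC?T → r0=0x43
[2] flags=1010 LS?F → skip
[3] flags=1010 LE?T → r0=0x8a
[4] flags=1001 → (cmp)
[5] flags=1001 GT?T → r0=0xd3
[6] flags=1001 EQ?F → skip
[7] flags=0000 → (cmp)
[8] flags=0000 LS?T → r0=0x1b
[9] flags=0000 GE?T → r1=0x07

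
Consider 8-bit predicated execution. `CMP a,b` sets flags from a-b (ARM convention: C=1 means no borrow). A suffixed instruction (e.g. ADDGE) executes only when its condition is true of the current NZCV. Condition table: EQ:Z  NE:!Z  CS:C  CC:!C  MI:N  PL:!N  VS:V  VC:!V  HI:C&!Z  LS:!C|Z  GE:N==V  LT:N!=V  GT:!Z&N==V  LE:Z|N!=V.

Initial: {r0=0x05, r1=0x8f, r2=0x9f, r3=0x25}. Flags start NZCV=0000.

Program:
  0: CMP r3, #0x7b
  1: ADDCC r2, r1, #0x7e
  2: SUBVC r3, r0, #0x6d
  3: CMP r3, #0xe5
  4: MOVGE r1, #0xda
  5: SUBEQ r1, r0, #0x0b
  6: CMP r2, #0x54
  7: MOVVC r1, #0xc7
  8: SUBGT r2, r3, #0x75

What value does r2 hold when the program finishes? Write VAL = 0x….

[0] flags=1000 → (cmp)
[1] flags=1000 CC?T → r2=0x0d
[2] flags=1000 VC?T → r3=0x98
[3] flags=1000 → (cmp)
[4] flags=1000 GE?F → skip
[5] flags=1000 EQ?F → skip
[6] flags=1000 → (cmp)
[7] flags=1000 VC?T → r1=0xc7
[8] flags=1000 GT?F → skip

VAL = 0x0d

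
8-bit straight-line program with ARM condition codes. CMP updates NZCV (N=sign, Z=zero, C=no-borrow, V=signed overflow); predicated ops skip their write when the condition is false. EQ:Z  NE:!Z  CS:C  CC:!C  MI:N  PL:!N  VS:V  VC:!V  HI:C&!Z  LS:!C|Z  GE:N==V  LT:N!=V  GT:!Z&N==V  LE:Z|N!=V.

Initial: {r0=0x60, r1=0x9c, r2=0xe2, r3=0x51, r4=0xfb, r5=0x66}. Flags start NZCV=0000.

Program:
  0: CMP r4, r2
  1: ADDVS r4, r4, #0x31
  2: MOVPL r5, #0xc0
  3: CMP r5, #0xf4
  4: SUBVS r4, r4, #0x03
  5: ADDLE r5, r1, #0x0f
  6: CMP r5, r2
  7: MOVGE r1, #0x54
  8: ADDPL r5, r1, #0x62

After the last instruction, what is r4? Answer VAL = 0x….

VAL = 0xfb

[0] flags=0010 → (cmp)
[1] flags=0010 VS?F → skip
[2] flags=0010 PL?T → r5=0xc0
[3] flags=1000 → (cmp)
[4] flags=1000 VS?F → skip
[5] flags=1000 LE?T → r5=0xab
[6] flags=1000 → (cmp)
[7] flags=1000 GE?F → skip
[8] flags=1000 PL?F → skip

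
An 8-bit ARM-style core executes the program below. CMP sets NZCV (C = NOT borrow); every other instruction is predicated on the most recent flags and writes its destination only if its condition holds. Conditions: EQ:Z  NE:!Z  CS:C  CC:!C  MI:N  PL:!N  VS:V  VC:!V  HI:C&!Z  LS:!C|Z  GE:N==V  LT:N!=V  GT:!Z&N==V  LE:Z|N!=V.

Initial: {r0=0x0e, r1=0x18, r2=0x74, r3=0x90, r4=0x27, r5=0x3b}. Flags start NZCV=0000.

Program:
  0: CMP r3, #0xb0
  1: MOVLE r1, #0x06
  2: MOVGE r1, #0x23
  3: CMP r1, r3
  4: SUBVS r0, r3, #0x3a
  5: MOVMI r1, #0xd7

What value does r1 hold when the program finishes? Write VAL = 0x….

[0] flags=1000 → (cmp)
[1] flags=1000 LE?T → r1=0x06
[2] flags=1000 GE?F → skip
[3] flags=0000 → (cmp)
[4] flags=0000 VS?F → skip
[5] flags=0000 MI?F → skip

VAL = 0x06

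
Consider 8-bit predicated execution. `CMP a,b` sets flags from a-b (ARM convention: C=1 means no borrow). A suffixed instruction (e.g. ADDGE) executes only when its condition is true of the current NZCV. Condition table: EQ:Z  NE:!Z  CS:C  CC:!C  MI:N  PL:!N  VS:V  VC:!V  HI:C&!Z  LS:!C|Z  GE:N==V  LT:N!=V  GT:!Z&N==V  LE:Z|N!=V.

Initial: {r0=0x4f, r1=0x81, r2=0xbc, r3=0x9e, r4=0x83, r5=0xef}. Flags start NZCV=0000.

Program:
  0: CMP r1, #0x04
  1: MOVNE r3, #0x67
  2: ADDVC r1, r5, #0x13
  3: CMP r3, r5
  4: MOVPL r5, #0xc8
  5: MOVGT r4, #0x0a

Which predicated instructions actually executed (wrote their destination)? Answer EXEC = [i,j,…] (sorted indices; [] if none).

EXEC = [1,4,5]

[0] flags=0011 → (cmp)
[1] flags=0011 NE?T → r3=0x67
[2] flags=0011 VC?F → skip
[3] flags=0000 → (cmp)
[4] flags=0000 PL?T → r5=0xc8
[5] flags=0000 GT?T → r4=0x0a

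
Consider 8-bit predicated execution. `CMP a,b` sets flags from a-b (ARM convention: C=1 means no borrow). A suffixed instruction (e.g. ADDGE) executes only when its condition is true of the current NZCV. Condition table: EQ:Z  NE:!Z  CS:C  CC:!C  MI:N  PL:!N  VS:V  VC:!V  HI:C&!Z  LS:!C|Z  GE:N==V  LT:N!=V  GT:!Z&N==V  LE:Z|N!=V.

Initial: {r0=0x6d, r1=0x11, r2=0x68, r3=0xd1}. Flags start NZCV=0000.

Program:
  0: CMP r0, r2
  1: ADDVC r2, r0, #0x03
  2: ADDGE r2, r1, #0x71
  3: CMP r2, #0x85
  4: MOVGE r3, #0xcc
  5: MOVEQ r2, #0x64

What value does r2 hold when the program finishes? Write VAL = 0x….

0: ✓ CMP  NZCV=0010
1: ✓ ADDVC  r2←0x70
2: ✓ ADDGE  r2←0x82
3: ✓ CMP  NZCV=1000
4: · MOVGE
5: · MOVEQ

VAL = 0x82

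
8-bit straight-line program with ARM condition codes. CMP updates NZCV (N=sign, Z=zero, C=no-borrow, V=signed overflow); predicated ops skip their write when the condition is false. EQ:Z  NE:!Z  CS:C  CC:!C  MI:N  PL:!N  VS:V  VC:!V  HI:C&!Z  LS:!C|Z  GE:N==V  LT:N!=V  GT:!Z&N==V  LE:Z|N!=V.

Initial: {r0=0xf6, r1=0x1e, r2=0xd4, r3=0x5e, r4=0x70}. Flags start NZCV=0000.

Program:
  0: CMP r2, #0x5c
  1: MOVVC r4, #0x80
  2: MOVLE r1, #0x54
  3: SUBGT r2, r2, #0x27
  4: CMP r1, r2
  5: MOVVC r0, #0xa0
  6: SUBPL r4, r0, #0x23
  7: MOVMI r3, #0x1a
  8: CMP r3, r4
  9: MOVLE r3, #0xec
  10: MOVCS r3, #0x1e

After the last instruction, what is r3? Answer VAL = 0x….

VAL = 0xec

0: ✓ CMP  NZCV=0011
1: · MOVVC
2: ✓ MOVLE  r1←0x54
3: · SUBGT
4: ✓ CMP  NZCV=1001
5: · MOVVC
6: · SUBPL
7: ✓ MOVMI  r3←0x1a
8: ✓ CMP  NZCV=1000
9: ✓ MOVLE  r3←0xec
10: · MOVCS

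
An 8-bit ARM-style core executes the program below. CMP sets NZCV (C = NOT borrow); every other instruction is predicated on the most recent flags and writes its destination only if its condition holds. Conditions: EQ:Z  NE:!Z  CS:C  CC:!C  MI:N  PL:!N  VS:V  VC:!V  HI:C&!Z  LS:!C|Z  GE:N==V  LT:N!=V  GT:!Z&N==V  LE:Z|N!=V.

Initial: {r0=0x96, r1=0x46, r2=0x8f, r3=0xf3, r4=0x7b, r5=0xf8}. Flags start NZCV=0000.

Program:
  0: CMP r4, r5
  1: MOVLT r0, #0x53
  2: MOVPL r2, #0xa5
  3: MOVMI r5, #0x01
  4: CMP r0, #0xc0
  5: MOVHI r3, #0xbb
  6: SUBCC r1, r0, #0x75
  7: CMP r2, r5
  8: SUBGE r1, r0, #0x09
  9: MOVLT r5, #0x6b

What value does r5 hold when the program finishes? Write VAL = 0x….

VAL = 0x6b

[0] flags=1001 → (cmp)
[1] flags=1001 LT?F → skip
[2] flags=1001 PL?F → skip
[3] flags=1001 MI?T → r5=0x01
[4] flags=1000 → (cmp)
[5] flags=1000 HI?F → skip
[6] flags=1000 CC?T → r1=0x21
[7] flags=1010 → (cmp)
[8] flags=1010 GE?F → skip
[9] flags=1010 LT?T → r5=0x6b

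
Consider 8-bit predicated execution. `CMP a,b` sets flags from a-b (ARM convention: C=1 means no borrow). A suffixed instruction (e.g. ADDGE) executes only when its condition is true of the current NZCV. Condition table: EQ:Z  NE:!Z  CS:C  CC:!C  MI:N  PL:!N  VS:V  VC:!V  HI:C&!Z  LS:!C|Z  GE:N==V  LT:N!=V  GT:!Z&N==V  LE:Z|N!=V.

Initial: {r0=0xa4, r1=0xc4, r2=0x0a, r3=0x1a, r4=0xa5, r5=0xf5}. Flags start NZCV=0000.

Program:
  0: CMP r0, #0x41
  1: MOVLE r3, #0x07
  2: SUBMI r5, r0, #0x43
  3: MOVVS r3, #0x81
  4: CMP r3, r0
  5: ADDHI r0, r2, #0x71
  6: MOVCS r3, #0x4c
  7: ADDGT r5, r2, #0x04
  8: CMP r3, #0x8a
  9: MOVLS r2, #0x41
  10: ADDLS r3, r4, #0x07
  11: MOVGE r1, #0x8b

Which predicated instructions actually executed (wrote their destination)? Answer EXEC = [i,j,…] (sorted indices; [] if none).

[0] flags=0011 → (cmp)
[1] flags=0011 LE?T → r3=0x07
[2] flags=0011 MI?F → skip
[3] flags=0011 VS?T → r3=0x81
[4] flags=1000 → (cmp)
[5] flags=1000 HI?F → skip
[6] flags=1000 CS?F → skip
[7] flags=1000 GT?F → skip
[8] flags=1000 → (cmp)
[9] flags=1000 LS?T → r2=0x41
[10] flags=1000 LS?T → r3=0xac
[11] flags=1000 GE?F → skip

EXEC = [1,3,9,10]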